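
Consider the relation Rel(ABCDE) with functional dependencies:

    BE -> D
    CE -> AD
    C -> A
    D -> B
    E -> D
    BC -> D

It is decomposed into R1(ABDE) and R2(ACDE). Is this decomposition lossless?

Common attributes: R1 ∩ R2 = {ADE}.
Closure of {ADE}: D → B applies, adding B. So (ADE)⁺ = {ABDE}.
This closure contains every attribute of R1, so R1 ∩ R2 → R1. The join is lossless.

Yes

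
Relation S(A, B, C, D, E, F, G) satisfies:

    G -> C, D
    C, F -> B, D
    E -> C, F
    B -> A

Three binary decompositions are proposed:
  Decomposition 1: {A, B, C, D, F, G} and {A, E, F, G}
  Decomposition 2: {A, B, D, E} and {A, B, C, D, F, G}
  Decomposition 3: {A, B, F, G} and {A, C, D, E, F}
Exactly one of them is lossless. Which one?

Decomposition 1: common = {A, F, G}, closure = {A, B, C, D, F, G} → lossless.
Decomposition 2: common = {A, B, D}, closure = {A, B, D} → lossy.
Decomposition 3: common = {A, F}, closure = {A, F} → lossy.

Decomposition 1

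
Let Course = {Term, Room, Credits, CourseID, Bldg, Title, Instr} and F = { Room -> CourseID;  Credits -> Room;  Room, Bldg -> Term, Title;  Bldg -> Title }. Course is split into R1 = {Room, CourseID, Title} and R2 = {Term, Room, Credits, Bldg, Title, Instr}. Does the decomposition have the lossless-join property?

Common attributes: R1 ∩ R2 = {Room, Title}.
Closure of {Room, Title}: Room → CourseID applies, adding CourseID. So (Room, Title)⁺ = {Room, CourseID, Title}.
This closure contains every attribute of R1, so R1 ∩ R2 → R1. The join is lossless.

Yes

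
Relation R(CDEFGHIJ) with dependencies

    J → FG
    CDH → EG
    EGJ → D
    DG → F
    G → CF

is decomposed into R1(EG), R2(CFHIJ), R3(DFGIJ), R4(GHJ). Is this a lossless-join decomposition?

Chase test. Columns are CDEFGHIJ; row i has aⱼ where attribute j ∈ Ri, else bᵢⱼ.
Initial tableau (one row per fragment):
  row 1: b11 b12 a3 b14 a5 b16 b17 b18
  row 2: a1 b22 b23 a4 b25 a6 a7 a8
  row 3: b31 a2 b33 a4 a5 b36 a7 a8
  row 4: b41 b42 b43 b44 a5 a6 b47 a8
Rows 2 and 3 agree on J; apply J→FG and equate their FG entries.
Rows 2 and 4 agree on J; apply J→FG and equate their FG entries.
Rows 1 and 2 agree on G; apply G→CF and equate their CF entries.
Rows 1 and 3 agree on G; apply G→CF and equate their CF entries.
Rows 1 and 4 agree on G; apply G→CF and equate their CF entries.
No row becomes fully distinguished — the join is lossy.

No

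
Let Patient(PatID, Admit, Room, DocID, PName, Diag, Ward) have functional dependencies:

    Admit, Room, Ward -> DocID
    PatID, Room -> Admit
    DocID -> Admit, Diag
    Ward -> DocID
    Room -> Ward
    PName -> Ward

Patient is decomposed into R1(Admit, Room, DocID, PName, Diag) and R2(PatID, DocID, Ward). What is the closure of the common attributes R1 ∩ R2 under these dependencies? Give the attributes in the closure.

R1 ∩ R2 = {DocID}.
DocID → Admit, Diag applies, adding Admit, Diag
Closure: {Admit, DocID, Diag}.

Admit, DocID, Diag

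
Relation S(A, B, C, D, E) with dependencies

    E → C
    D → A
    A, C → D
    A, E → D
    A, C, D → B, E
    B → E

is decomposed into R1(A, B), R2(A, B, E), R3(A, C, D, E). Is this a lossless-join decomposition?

Yes

Chase test. Columns are A, B, C, D, E; row i has aⱼ where attribute j ∈ Ri, else bᵢⱼ.
Initial tableau (one row per fragment):
  row 1: a1 a2 b13 b14 b15
  row 2: a1 a2 b23 b24 a5
  row 3: a1 b32 a3 a4 a5
Rows 2 and 3 agree on E; apply E→C and equate their C entries.
Rows 2 and 3 agree on A, C; apply A, C→D and equate their D entries.
Rows 2 and 3 agree on A, C, D; apply A, C, D→B, E and equate their B, E entries.
Rows 1 and 2 agree on B; apply B→E and equate their E entries.
Rows 1 and 2 agree on E; apply E→C and equate their C entries.
Rows 1 and 2 agree on A, C; apply A, C→D and equate their D entries.
Row 1 is now all distinguished symbols — the join is lossless.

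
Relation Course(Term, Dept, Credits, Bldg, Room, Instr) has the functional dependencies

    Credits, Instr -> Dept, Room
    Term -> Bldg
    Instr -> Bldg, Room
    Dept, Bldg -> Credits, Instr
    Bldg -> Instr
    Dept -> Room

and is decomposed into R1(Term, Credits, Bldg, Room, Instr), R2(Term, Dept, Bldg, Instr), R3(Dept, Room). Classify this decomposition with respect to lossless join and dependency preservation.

Lossless test (chase): Rows 1 and 2 agree on Instr; apply Instr→Bldg, Room and equate their Bldg, Room entries. No row becomes fully distinguished — the join is lossy.
Dependency preservation: the restricted closure of {Credits, Instr} across the fragments never reaches {Dept, Room}, so Credits, Instr → Dept, Room cannot be enforced without a join — not preserved.

lossy and not dependency-preserving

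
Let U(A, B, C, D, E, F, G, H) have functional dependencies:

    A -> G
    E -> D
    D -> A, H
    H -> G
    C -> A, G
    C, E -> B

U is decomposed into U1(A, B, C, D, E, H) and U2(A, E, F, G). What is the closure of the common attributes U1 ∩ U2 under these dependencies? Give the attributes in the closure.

A, D, E, G, H

U1 ∩ U2 = {A, E}.
A → G applies, adding G
E → D applies, adding D
D → A, H applies, adding H
Closure: {A, D, E, G, H}.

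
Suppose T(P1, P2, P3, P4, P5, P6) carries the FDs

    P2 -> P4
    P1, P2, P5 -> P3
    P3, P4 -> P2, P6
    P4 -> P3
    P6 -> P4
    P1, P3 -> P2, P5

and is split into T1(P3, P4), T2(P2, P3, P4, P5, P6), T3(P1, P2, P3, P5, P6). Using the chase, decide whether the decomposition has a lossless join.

Yes

Chase test. Columns are P1, P2, P3, P4, P5, P6; row i has aⱼ where attribute j ∈ Ti, else bᵢⱼ.
Initial tableau (one row per fragment):
  row 1: b11 b12 a3 a4 b15 b16
  row 2: b21 a2 a3 a4 a5 a6
  row 3: a1 a2 a3 b34 a5 a6
Rows 2 and 3 agree on P2; apply P2→P4 and equate their P4 entries.
Rows 1 and 2 agree on P3, P4; apply P3, P4→P2, P6 and equate their P2, P6 entries.
Row 3 is now all distinguished symbols — the join is lossless.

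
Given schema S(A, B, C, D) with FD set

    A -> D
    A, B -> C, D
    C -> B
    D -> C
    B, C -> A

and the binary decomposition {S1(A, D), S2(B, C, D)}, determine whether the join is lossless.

Common attributes: S1 ∩ S2 = {D}.
Closure of {D}: D → C applies, adding C; C → B applies, adding B; B, C → A applies, adding A. So (D)⁺ = {A, B, C, D}.
This closure contains every attribute of S1, so S1 ∩ S2 → S1. The join is lossless.

Yes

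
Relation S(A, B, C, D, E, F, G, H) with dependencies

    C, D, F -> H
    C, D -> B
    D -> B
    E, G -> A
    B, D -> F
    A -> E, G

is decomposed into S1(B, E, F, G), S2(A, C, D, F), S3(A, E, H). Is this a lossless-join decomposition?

Chase test. Columns are A, B, C, D, E, F, G, H; row i has aⱼ where attribute j ∈ Si, else bᵢⱼ.
Initial tableau (one row per fragment):
  row 1: b11 a2 b13 b14 a5 a6 a7 b18
  row 2: a1 b22 a3 a4 b25 a6 b27 b28
  row 3: a1 b32 b33 b34 a5 b36 b37 a8
Rows 2 and 3 agree on A; apply A→E, G and equate their E, G entries.
No row becomes fully distinguished — the join is lossy.

No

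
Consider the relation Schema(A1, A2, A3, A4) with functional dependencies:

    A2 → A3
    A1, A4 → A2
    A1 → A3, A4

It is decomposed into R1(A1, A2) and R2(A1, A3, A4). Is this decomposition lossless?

Yes

Common attributes: R1 ∩ R2 = {A1}.
Closure of {A1}: A1 → A3, A4 applies, adding A3, A4; A1, A4 → A2 applies, adding A2. So (A1)⁺ = {A1, A2, A3, A4}.
This closure contains every attribute of R1, so R1 ∩ R2 → R1. The join is lossless.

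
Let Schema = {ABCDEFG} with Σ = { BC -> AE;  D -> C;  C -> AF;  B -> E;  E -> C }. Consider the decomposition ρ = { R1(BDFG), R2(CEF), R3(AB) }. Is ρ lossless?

Chase test. Columns are ABCDEFG; row i has aⱼ where attribute j ∈ Ri, else bᵢⱼ.
Initial tableau (one row per fragment):
  row 1: b11 a2 b13 a4 b15 a6 a7
  row 2: b21 b22 a3 b24 a5 a6 b27
  row 3: a1 a2 b33 b34 b35 b36 b37
Rows 1 and 3 agree on B; apply B→E and equate their E entries.
Rows 1 and 3 agree on E; apply E→C and equate their C entries.
Rows 1 and 3 agree on BC; apply BC→AE and equate their AE entries.
Rows 1 and 3 agree on C; apply C→AF and equate their AF entries.
No row becomes fully distinguished — the join is lossy.

No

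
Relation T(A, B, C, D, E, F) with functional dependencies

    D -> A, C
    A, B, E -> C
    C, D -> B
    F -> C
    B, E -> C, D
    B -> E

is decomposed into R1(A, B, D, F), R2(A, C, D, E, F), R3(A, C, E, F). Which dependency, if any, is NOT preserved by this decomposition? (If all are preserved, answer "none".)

none

D → A, C lies within R2.
A, B, E → C: restricted closure across fragments reaches C.
C, D → B: restricted closure across fragments reaches B.
F → C lies within R2.
B, E → C, D: restricted closure across fragments reaches C, D.
B → E: restricted closure across fragments reaches E.
Every dependency is enforceable on the fragments, so the decomposition is dependency-preserving.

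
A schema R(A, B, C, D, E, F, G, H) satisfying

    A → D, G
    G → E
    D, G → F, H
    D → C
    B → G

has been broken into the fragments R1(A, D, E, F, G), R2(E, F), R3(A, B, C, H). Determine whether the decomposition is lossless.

Yes

Chase test. Columns are A, B, C, D, E, F, G, H; row i has aⱼ where attribute j ∈ Ri, else bᵢⱼ.
Initial tableau (one row per fragment):
  row 1: a1 b12 b13 a4 a5 a6 a7 b18
  row 2: b21 b22 b23 b24 a5 a6 b27 b28
  row 3: a1 a2 a3 b34 b35 b36 b37 a8
Rows 1 and 3 agree on A; apply A→D, G and equate their D, G entries.
Rows 1 and 3 agree on G; apply G→E and equate their E entries.
Rows 1 and 3 agree on D, G; apply D, G→F, H and equate their F, H entries.
Rows 1 and 3 agree on D; apply D→C and equate their C entries.
Row 3 is now all distinguished symbols — the join is lossless.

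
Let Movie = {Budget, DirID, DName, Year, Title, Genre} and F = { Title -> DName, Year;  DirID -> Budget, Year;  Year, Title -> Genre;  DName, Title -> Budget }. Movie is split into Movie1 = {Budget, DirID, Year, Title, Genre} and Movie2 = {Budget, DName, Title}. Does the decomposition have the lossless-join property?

Yes

Common attributes: Movie1 ∩ Movie2 = {Budget, Title}.
Closure of {Budget, Title}: Title → DName, Year applies, adding DName, Year; Year, Title → Genre applies, adding Genre. So (Budget, Title)⁺ = {Budget, DName, Year, Title, Genre}.
This closure contains every attribute of Movie2, so Movie1 ∩ Movie2 → Movie2. The join is lossless.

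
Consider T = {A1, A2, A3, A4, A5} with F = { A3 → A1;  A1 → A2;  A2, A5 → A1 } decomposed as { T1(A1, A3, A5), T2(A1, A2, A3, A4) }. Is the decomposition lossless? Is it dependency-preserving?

Lossless test: (A1, A3)⁺ = {A1, A2, A3}, which is a superkey of neither fragment — lossy.
Dependency preservation: the restricted closure of {A2, A5} across the fragments never reaches {A1}, so A2, A5 → A1 cannot be enforced without a join — not preserved.

lossy and not dependency-preserving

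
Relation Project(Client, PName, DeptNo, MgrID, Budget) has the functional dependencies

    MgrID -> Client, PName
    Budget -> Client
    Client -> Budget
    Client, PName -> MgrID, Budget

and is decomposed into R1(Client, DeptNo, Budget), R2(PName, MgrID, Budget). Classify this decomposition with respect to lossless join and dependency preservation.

lossy but dependency-preserving

Lossless test: (Budget)⁺ = {Client, Budget}, which is a superkey of neither fragment — lossy.
Dependency preservation: MgrID → Client, PName; Client, PName → MgrID, Budget are not contained in any single fragment, but the restricted closure of each left-hand side across the fragments still reaches the right-hand side; the remaining FDs each lie inside some fragment. All dependencies are preserved.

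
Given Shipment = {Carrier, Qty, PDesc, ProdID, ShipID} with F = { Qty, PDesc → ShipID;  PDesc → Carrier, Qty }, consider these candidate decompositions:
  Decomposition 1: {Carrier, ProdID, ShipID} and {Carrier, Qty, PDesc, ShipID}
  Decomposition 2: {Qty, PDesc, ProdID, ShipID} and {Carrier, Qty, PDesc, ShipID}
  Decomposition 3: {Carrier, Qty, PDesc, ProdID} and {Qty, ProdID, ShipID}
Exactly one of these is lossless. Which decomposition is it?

Decomposition 1: common = {Carrier, ShipID}, closure = {Carrier, ShipID} → lossy.
Decomposition 2: common = {Qty, PDesc, ShipID}, closure = {Carrier, Qty, PDesc, ShipID} → lossless.
Decomposition 3: common = {Qty, ProdID}, closure = {Qty, ProdID} → lossy.

Decomposition 2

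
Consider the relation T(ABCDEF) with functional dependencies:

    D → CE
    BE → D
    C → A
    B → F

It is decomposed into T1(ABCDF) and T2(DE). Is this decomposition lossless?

Common attributes: T1 ∩ T2 = {D}.
Closure of {D}: D → CE applies, adding CE; C → A applies, adding A. So (D)⁺ = {ACDE}.
This closure contains every attribute of T2, so T1 ∩ T2 → T2. The join is lossless.

Yes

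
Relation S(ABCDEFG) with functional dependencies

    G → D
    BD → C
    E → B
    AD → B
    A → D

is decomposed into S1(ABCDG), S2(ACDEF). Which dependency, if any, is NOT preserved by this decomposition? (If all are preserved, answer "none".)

E → B

Check E → B: no single fragment contains all of {BE}, and the restricted closure of {E} across the fragments never reaches {B}.
G → D is preserved.
BD → C is preserved.
AD → B is preserved.
A → D is preserved.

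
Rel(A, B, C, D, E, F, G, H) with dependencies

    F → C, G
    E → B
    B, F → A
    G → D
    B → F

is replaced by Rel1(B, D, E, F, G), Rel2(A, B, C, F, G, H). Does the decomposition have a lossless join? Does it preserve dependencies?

lossy but dependency-preserving

Lossless test: (B, F, G)⁺ = {A, B, C, D, F, G}, which is a superkey of neither fragment — lossy.
Dependency preservation: every FD's attributes lie within a single fragment, so each can be enforced locally — preserved.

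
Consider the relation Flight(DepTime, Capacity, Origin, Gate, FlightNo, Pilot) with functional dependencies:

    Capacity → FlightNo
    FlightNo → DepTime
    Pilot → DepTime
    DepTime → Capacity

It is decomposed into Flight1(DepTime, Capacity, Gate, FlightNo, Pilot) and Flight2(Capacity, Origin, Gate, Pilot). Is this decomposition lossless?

Common attributes: Flight1 ∩ Flight2 = {Capacity, Gate, Pilot}.
Closure of {Capacity, Gate, Pilot}: Capacity → FlightNo applies, adding FlightNo; FlightNo → DepTime applies, adding DepTime. So (Capacity, Gate, Pilot)⁺ = {DepTime, Capacity, Gate, FlightNo, Pilot}.
This closure contains every attribute of Flight1, so Flight1 ∩ Flight2 → Flight1. The join is lossless.

Yes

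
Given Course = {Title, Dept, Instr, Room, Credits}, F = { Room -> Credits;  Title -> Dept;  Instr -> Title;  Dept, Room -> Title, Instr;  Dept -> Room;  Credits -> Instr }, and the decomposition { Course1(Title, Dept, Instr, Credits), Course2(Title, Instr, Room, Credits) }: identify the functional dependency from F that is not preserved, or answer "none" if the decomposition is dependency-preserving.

none

Room → Credits lies within Course2.
Title → Dept lies within Course1.
Instr → Title lies within Course1.
Dept, Room → Title, Instr: restricted closure across fragments reaches Title, Instr.
Dept → Room: restricted closure across fragments reaches Room.
Credits → Instr lies within Course1.
Every dependency is enforceable on the fragments, so the decomposition is dependency-preserving.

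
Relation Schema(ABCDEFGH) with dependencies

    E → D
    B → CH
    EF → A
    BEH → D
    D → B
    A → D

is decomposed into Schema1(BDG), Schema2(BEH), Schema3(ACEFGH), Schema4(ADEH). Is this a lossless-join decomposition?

Chase test. Columns are ABCDEFGH; row i has aⱼ where attribute j ∈ Schemai, else bᵢⱼ.
Initial tableau (one row per fragment):
  row 1: b11 a2 b13 a4 b15 b16 a7 b18
  row 2: b21 a2 b23 b24 a5 b26 b27 a8
  row 3: a1 b32 a3 b34 a5 a6 a7 a8
  row 4: a1 b42 b43 a4 a5 b46 b47 a8
Rows 2 and 3 agree on E; apply E→D and equate their D entries.
Rows 2 and 4 agree on E; apply E→D and equate their D entries.
Rows 1 and 2 agree on B; apply B→CH and equate their CH entries.
Rows 1 and 3 agree on D; apply D→B and equate their B entries.
Rows 1 and 4 agree on D; apply D→B and equate their B entries.
Rows 1 and 3 agree on B; apply B→CH and equate their CH entries.
Rows 1 and 4 agree on B; apply B→CH and equate their CH entries.
Row 3 is now all distinguished symbols — the join is lossless.

Yes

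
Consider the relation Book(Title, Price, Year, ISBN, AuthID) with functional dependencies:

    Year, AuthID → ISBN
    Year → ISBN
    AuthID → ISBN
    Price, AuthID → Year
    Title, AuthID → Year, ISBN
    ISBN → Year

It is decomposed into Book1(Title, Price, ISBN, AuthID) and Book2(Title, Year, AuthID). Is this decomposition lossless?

Common attributes: Book1 ∩ Book2 = {Title, AuthID}.
Closure of {Title, AuthID}: AuthID → ISBN applies, adding ISBN; Title, AuthID → Year, ISBN applies, adding Year. So (Title, AuthID)⁺ = {Title, Year, ISBN, AuthID}.
This closure contains every attribute of Book2, so Book1 ∩ Book2 → Book2. The join is lossless.

Yes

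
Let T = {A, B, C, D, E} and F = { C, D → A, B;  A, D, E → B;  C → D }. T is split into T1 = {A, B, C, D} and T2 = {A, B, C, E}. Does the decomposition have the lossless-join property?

Yes

Common attributes: T1 ∩ T2 = {A, B, C}.
Closure of {A, B, C}: C → D applies, adding D. So (A, B, C)⁺ = {A, B, C, D}.
This closure contains every attribute of T1, so T1 ∩ T2 → T1. The join is lossless.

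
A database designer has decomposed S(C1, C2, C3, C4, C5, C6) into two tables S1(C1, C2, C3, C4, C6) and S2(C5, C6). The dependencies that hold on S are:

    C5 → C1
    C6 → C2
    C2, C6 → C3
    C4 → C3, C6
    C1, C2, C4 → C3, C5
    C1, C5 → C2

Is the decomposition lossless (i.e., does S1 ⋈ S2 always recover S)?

No

Common attributes: S1 ∩ S2 = {C6}.
Closure of {C6}: C6 → C2 applies, adding C2; C2, C6 → C3 applies, adding C3. So (C6)⁺ = {C2, C3, C6}.
The closure contains neither all of S1 = {C1, C2, C3, C4, C6} nor all of S2 = {C5, C6}, so the common attributes are not a superkey of either fragment. The join is lossy.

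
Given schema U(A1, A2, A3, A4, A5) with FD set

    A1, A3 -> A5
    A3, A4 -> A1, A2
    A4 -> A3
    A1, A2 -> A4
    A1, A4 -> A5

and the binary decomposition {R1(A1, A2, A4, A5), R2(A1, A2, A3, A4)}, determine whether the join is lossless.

Yes

Common attributes: R1 ∩ R2 = {A1, A2, A4}.
Closure of {A1, A2, A4}: A4 → A3 applies, adding A3; A1, A4 → A5 applies, adding A5. So (A1, A2, A4)⁺ = {A1, A2, A3, A4, A5}.
This closure contains every attribute of R1, so R1 ∩ R2 → R1. The join is lossless.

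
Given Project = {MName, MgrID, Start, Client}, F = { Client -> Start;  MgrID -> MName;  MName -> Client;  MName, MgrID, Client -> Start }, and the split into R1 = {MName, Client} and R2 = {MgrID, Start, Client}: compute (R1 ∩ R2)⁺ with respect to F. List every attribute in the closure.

R1 ∩ R2 = {Client}.
Client → Start applies, adding Start
Closure: {Start, Client}.

Start, Client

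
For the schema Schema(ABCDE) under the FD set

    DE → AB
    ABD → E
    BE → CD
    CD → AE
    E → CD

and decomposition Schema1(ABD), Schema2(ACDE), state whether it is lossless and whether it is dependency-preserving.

Lossless test: (AD)⁺ = {AD}, which is a superkey of neither fragment — lossy.
Dependency preservation: the restricted closure of {DE} across the fragments never reaches {AB}, so DE → AB cannot be enforced without a join — not preserved.

lossy and not dependency-preserving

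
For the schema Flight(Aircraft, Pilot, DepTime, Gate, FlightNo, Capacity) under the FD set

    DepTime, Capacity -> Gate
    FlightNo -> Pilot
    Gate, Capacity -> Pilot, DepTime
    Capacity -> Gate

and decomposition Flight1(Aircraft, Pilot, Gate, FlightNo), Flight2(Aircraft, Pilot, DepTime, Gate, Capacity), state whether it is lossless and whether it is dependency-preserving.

lossy but dependency-preserving

Lossless test: (Aircraft, Pilot, Gate)⁺ = {Aircraft, Pilot, Gate}, which is a superkey of neither fragment — lossy.
Dependency preservation: every FD's attributes lie within a single fragment, so each can be enforced locally — preserved.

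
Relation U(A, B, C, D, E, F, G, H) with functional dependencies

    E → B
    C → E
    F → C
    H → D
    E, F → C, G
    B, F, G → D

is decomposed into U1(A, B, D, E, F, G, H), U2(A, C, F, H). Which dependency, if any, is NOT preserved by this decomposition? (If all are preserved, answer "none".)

C → E

Check C → E: no single fragment contains all of {C, E}, and the restricted closure of {C} across the fragments never reaches {E}.
E → B is preserved.
F → C is preserved.
H → D is preserved.
E, F → C, G is preserved.
B, F, G → D is preserved.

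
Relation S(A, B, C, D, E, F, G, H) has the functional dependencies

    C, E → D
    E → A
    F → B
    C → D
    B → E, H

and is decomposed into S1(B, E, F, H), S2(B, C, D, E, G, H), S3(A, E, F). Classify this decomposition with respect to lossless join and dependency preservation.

Lossless test (chase): Rows 1 and 2 agree on E; apply E→A and equate their A entries. Rows 1 and 3 agree on E; apply E→A and equate their A entries. Rows 1 and 3 agree on F; apply F→B and equate their B entries. Rows 1 and 3 agree on B; apply B→E, H and equate their E, H entries. No row becomes fully distinguished — the join is lossy.
Dependency preservation: every FD's attributes lie within a single fragment, so each can be enforced locally — preserved.

lossy but dependency-preserving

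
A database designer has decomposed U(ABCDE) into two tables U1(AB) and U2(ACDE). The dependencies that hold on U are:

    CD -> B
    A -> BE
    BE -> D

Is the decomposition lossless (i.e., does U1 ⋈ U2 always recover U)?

Common attributes: U1 ∩ U2 = {A}.
Closure of {A}: A → BE applies, adding BE; BE → D applies, adding D. So (A)⁺ = {ABDE}.
This closure contains every attribute of U1, so U1 ∩ U2 → U1. The join is lossless.

Yes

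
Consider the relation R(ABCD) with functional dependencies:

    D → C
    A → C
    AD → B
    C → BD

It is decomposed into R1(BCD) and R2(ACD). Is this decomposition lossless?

Yes

Common attributes: R1 ∩ R2 = {CD}.
Closure of {CD}: C → BD applies, adding B. So (CD)⁺ = {BCD}.
This closure contains every attribute of R1, so R1 ∩ R2 → R1. The join is lossless.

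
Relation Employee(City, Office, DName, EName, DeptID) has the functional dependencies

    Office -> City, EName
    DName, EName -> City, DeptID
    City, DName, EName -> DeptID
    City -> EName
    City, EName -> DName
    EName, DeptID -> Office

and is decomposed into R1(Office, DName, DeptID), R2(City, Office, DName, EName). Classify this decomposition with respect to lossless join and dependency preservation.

lossless but not dependency-preserving

Lossless test: (Office, DName)⁺ = {City, Office, DName, EName, DeptID}, which contains all of one fragment — lossless.
Dependency preservation: the restricted closure of {EName, DeptID} across the fragments never reaches {Office}, so EName, DeptID → Office cannot be enforced without a join — not preserved.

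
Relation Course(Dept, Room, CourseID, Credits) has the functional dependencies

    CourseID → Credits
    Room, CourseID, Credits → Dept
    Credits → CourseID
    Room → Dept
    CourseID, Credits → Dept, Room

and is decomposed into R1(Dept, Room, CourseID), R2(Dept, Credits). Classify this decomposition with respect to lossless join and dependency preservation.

Lossless test: (Dept)⁺ = {Dept}, which is a superkey of neither fragment — lossy.
Dependency preservation: the restricted closure of {CourseID} across the fragments never reaches {Credits}, so CourseID → Credits cannot be enforced without a join — not preserved.

lossy and not dependency-preserving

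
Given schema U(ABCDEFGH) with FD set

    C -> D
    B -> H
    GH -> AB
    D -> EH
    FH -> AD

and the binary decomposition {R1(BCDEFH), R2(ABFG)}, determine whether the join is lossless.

No

Common attributes: R1 ∩ R2 = {BF}.
Closure of {BF}: B → H applies, adding H; FH → AD applies, adding AD; D → EH applies, adding E. So (BF)⁺ = {ABDEFH}.
The closure contains neither all of R1 = {BCDEFH} nor all of R2 = {ABFG}, so the common attributes are not a superkey of either fragment. The join is lossy.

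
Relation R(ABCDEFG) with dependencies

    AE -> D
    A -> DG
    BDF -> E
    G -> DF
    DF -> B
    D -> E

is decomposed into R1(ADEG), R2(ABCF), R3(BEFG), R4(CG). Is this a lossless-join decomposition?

Chase test. Columns are ABCDEFG; row i has aⱼ where attribute j ∈ Ri, else bᵢⱼ.
Initial tableau (one row per fragment):
  row 1: a1 b12 b13 a4 a5 b16 a7
  row 2: a1 a2 a3 b24 b25 a6 b27
  row 3: b31 a2 b33 b34 a5 a6 a7
  row 4: b41 b42 a3 b44 b45 b46 a7
Rows 1 and 2 agree on A; apply A→DG and equate their DG entries.
Rows 1 and 2 agree on G; apply G→DF and equate their DF entries.
Rows 1 and 3 agree on G; apply G→DF and equate their DF entries.
Rows 1 and 4 agree on G; apply G→DF and equate their DF entries.
Rows 1 and 2 agree on DF; apply DF→B and equate their B entries.
Rows 1 and 4 agree on DF; apply DF→B and equate their B entries.
Rows 1 and 2 agree on D; apply D→E and equate their E entries.
Rows 1 and 4 agree on D; apply D→E and equate their E entries.
Row 2 is now all distinguished symbols — the join is lossless.

Yes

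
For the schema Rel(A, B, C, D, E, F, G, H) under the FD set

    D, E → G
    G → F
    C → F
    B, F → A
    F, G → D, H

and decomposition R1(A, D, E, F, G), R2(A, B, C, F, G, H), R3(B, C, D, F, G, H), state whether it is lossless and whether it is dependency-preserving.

lossy but dependency-preserving

Lossless test (chase): Rows 2 and 3 agree on B, F; apply B, F→A and equate their A entries. Rows 1 and 2 agree on F, G; apply F, G→D, H and equate their D, H entries. No row becomes fully distinguished — the join is lossy.
Dependency preservation: every FD's attributes lie within a single fragment, so each can be enforced locally — preserved.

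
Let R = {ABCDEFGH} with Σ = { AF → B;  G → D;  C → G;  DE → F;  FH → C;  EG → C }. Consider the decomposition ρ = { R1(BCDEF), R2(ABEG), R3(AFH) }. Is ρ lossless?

No

Chase test. Columns are ABCDEFGH; row i has aⱼ where attribute j ∈ Ri, else bᵢⱼ.
Initial tableau (one row per fragment):
  row 1: b11 a2 a3 a4 a5 a6 b17 b18
  row 2: a1 a2 b23 b24 a5 b26 a7 b28
  row 3: a1 b32 b33 b34 b35 a6 b37 a8
No row becomes fully distinguished — the join is lossy.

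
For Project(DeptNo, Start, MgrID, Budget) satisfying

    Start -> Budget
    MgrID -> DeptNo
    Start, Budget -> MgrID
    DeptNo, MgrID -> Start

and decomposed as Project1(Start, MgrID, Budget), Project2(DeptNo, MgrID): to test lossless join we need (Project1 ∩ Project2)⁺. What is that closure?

Project1 ∩ Project2 = {MgrID}.
MgrID → DeptNo applies, adding DeptNo
DeptNo, MgrID → Start applies, adding Start
Start → Budget applies, adding Budget
Closure: {DeptNo, Start, MgrID, Budget}.

DeptNo, Start, MgrID, Budget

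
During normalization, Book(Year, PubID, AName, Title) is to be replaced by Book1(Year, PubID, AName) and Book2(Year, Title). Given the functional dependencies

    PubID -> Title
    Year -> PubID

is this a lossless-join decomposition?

Common attributes: Book1 ∩ Book2 = {Year}.
Closure of {Year}: Year → PubID applies, adding PubID; PubID → Title applies, adding Title. So (Year)⁺ = {Year, PubID, Title}.
This closure contains every attribute of Book2, so Book1 ∩ Book2 → Book2. The join is lossless.

Yes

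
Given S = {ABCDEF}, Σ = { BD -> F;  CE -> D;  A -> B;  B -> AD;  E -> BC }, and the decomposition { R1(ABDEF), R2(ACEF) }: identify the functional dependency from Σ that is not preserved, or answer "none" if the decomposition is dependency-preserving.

none

BD → F lies within R1.
CE → D: restricted closure across fragments reaches D.
A → B lies within R1.
B → AD lies within R1.
E → BC: restricted closure across fragments reaches BC.
Every dependency is enforceable on the fragments, so the decomposition is dependency-preserving.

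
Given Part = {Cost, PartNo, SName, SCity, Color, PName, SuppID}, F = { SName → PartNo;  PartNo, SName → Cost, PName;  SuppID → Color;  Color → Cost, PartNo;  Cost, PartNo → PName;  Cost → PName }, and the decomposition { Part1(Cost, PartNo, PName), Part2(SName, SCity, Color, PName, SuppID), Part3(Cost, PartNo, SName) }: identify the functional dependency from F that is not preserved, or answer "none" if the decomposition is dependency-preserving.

Check Color → Cost, PartNo: no single fragment contains all of {Cost, PartNo, Color}, and the restricted closure of {Color} across the fragments never reaches {Cost, PartNo}.
SName → PartNo is preserved.
PartNo, SName → Cost, PName is preserved.
SuppID → Color is preserved.
Cost, PartNo → PName is preserved.
Cost → PName is preserved.

Color → Cost, PartNo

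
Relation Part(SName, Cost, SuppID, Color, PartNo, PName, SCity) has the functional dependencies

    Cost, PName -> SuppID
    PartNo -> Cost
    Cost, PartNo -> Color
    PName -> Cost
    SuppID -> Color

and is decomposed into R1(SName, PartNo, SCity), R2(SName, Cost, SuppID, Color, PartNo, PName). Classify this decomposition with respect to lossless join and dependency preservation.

Lossless test: (SName, PartNo)⁺ = {SName, Cost, Color, PartNo}, which is a superkey of neither fragment — lossy.
Dependency preservation: every FD's attributes lie within a single fragment, so each can be enforced locally — preserved.

lossy but dependency-preserving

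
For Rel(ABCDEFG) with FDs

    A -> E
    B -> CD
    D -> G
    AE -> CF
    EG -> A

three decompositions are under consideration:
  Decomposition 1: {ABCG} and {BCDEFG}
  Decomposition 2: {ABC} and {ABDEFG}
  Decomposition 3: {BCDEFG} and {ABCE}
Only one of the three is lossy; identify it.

Decomposition 1: common = {BCG}, closure = {BCDG} → lossy.
Decomposition 2: common = {AB}, closure = {ABCDEFG} → lossless.
Decomposition 3: common = {BCE}, closure = {ABCDEFG} → lossless.

Decomposition 1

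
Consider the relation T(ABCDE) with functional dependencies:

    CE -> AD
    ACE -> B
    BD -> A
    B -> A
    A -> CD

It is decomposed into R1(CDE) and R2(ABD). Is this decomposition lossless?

No

Common attributes: R1 ∩ R2 = {D}.
No dependency enlarges {D}, so (D)⁺ = {D}.
The closure contains neither all of R1 = {CDE} nor all of R2 = {ABD}, so the common attributes are not a superkey of either fragment. The join is lossy.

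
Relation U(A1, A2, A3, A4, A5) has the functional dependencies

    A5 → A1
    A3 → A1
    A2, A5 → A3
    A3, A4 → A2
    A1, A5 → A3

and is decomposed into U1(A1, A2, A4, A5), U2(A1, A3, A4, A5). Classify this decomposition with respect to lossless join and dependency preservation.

Lossless test: (A1, A4, A5)⁺ = {A1, A2, A3, A4, A5}, which contains all of one fragment — lossless.
Dependency preservation: the restricted closure of {A3, A4} across the fragments never reaches {A2}, so A3, A4 → A2 cannot be enforced without a join — not preserved.

lossless but not dependency-preserving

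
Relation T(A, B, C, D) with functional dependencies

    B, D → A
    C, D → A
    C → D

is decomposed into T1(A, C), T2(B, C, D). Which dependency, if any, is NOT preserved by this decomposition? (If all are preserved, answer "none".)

B, D → A

Check B, D → A: no single fragment contains all of {A, B, D}, and the restricted closure of {B, D} across the fragments never reaches {A}.
C, D → A is preserved.
C → D is preserved.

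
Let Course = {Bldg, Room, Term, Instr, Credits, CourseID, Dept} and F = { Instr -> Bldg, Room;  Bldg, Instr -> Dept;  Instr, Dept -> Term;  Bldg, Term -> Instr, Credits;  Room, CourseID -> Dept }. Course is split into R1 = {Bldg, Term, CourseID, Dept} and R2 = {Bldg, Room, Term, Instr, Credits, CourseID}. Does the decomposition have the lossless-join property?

Common attributes: R1 ∩ R2 = {Bldg, Term, CourseID}.
Closure of {Bldg, Term, CourseID}: Bldg, Term → Instr, Credits applies, adding Instr, Credits; Instr → Bldg, Room applies, adding Room; Bldg, Instr → Dept applies, adding Dept. So (Bldg, Term, CourseID)⁺ = {Bldg, Room, Term, Instr, Credits, CourseID, Dept}.
This closure contains every attribute of R1, so R1 ∩ R2 → R1. The join is lossless.

Yes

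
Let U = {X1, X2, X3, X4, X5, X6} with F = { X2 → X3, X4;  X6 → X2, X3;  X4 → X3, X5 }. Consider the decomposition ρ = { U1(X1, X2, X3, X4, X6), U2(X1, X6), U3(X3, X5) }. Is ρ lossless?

Chase test. Columns are X1, X2, X3, X4, X5, X6; row i has aⱼ where attribute j ∈ Ui, else bᵢⱼ.
Initial tableau (one row per fragment):
  row 1: a1 a2 a3 a4 b15 a6
  row 2: a1 b22 b23 b24 b25 a6
  row 3: b31 b32 a3 b34 a5 b36
Rows 1 and 2 agree on X6; apply X6→X2, X3 and equate their X2, X3 entries.
Rows 1 and 2 agree on X2; apply X2→X3, X4 and equate their X3, X4 entries.
Rows 1 and 2 agree on X4; apply X4→X3, X5 and equate their X3, X5 entries.
No row becomes fully distinguished — the join is lossy.

No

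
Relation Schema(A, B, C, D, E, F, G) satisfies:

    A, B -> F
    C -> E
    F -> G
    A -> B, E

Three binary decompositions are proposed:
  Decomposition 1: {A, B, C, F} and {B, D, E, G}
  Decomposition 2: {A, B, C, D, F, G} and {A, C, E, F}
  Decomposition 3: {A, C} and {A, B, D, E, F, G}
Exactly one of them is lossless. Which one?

Decomposition 2

Decomposition 1: common = {B}, closure = {B} → lossy.
Decomposition 2: common = {A, C, F}, closure = {A, B, C, E, F, G} → lossless.
Decomposition 3: common = {A}, closure = {A, B, E, F, G} → lossy.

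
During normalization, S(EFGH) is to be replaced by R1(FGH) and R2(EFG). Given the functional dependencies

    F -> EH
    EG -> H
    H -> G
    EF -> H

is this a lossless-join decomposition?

Yes

Common attributes: R1 ∩ R2 = {FG}.
Closure of {FG}: F → EH applies, adding EH. So (FG)⁺ = {EFGH}.
This closure contains every attribute of R1, so R1 ∩ R2 → R1. The join is lossless.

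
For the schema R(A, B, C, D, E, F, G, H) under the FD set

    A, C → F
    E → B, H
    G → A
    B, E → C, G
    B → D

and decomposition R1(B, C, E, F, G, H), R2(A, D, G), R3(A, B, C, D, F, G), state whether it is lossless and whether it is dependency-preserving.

lossless and dependency-preserving

Lossless test (chase): Rows 1 and 2 agree on G; apply G→A and equate their A entries. Rows 1 and 3 agree on B; apply B→D and equate their D entries. Row 1 is now all distinguished symbols — the join is lossless.
Dependency preservation: every FD's attributes lie within a single fragment, so each can be enforced locally — preserved.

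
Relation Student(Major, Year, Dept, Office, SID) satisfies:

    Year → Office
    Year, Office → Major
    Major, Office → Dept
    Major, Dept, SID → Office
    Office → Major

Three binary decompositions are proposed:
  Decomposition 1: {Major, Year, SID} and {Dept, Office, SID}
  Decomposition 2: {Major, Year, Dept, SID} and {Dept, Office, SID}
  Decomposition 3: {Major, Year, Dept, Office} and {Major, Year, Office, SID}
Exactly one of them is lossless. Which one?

Decomposition 1: common = {SID}, closure = {SID} → lossy.
Decomposition 2: common = {Dept, SID}, closure = {Dept, SID} → lossy.
Decomposition 3: common = {Major, Year, Office}, closure = {Major, Year, Dept, Office} → lossless.

Decomposition 3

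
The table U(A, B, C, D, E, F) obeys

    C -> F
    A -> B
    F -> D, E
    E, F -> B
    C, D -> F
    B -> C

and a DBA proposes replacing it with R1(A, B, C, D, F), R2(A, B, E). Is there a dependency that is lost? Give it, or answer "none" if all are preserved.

none

C → F lies within R1.
A → B lies within R1.
F → D, E: restricted closure across fragments reaches D, E.
E, F → B: restricted closure across fragments reaches B.
C, D → F lies within R1.
B → C lies within R1.
Every dependency is enforceable on the fragments, so the decomposition is dependency-preserving.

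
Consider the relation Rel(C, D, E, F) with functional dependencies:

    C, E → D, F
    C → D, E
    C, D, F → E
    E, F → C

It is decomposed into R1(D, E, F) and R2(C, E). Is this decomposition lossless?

No

Common attributes: R1 ∩ R2 = {E}.
No dependency enlarges {E}, so (E)⁺ = {E}.
The closure contains neither all of R1 = {D, E, F} nor all of R2 = {C, E}, so the common attributes are not a superkey of either fragment. The join is lossy.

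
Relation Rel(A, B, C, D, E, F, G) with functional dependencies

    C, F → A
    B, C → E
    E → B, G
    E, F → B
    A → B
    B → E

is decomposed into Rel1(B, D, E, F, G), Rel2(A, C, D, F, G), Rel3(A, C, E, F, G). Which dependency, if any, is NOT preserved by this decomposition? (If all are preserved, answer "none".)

C, F → A lies within Rel2.
B, C → E: restricted closure across fragments reaches E.
E → B, G lies within Rel1.
E, F → B lies within Rel1.
A → B: restricted closure across fragments reaches B.
B → E lies within Rel1.
Every dependency is enforceable on the fragments, so the decomposition is dependency-preserving.

none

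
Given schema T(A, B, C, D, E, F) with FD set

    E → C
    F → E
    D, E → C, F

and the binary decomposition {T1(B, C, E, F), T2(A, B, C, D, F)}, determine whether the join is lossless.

Yes

Common attributes: T1 ∩ T2 = {B, C, F}.
Closure of {B, C, F}: F → E applies, adding E. So (B, C, F)⁺ = {B, C, E, F}.
This closure contains every attribute of T1, so T1 ∩ T2 → T1. The join is lossless.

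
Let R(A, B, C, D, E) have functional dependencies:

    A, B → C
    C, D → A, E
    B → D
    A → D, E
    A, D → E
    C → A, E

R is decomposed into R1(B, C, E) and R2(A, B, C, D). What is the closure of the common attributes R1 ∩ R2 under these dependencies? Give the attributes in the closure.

R1 ∩ R2 = {B, C}.
B → D applies, adding D
C → A, E applies, adding A, E
Closure: {A, B, C, D, E}.

A, B, C, D, E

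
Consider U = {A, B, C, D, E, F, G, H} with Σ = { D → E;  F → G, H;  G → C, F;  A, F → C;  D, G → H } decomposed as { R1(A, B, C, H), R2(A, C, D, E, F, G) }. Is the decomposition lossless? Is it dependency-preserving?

Lossless test: (A, C)⁺ = {A, C}, which is a superkey of neither fragment — lossy.
Dependency preservation: the restricted closure of {F} across the fragments never reaches {G, H}, so F → G, H cannot be enforced without a join — not preserved.

lossy and not dependency-preserving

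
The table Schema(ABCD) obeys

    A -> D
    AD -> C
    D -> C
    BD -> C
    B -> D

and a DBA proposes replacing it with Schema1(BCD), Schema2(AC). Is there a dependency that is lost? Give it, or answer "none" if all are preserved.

Check A → D: no single fragment contains all of {AD}, and the restricted closure of {A} across the fragments never reaches {D}.
AD → C is preserved.
D → C is preserved.
BD → C is preserved.
B → D is preserved.

A -> D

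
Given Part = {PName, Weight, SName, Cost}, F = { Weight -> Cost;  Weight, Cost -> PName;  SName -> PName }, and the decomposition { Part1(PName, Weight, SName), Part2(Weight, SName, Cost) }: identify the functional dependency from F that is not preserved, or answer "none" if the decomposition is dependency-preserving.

Weight → Cost lies within Part2.
Weight, Cost → PName: restricted closure across fragments reaches PName.
SName → PName lies within Part1.
Every dependency is enforceable on the fragments, so the decomposition is dependency-preserving.

none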